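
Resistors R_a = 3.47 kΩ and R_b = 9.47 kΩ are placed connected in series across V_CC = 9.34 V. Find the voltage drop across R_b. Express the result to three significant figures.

V ≈ 6.84 V

Series total: ΣR = 3.47 + 9.47 = 12.94 kΩ.
By the voltage-divider rule, V = 9.34 × 9.470/12.94 = 6.835 V.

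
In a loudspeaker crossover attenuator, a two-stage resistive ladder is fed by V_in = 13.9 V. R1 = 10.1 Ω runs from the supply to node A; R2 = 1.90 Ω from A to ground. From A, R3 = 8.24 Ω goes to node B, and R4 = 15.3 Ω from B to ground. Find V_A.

The second stage (R3 + R4 = 23.54 Ω) loads node A in parallel with R2.
R2 ‖ (R3+R4) = 1.758 Ω.
First divider: V_A = V_in · 1.758/(10.1 + 1.758) = 2.061 V.

V_A ≈ 2.06 V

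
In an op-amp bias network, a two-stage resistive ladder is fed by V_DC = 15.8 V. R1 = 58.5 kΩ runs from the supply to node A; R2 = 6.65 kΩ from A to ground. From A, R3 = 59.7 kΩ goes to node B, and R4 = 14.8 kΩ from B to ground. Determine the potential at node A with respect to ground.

V_A ≈ 1.49 V

The second stage (R3 + R4 = 74.50 kΩ) loads node A in parallel with R2.
Effective lower resistance at A: R2 ‖ 74.50 = 6.105 kΩ.
V_A = 15.8 × 6.105/(58.5 + 6.105) = 1.493 V.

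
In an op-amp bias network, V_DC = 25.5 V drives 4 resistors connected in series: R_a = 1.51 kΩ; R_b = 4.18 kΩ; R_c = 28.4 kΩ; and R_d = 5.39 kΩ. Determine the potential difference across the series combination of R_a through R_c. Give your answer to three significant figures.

V ≈ 22.0 V

ΣR = 1.51 + 4.18 + 28.4 + 5.39 = 39.48 kΩ.
R_{R_a..R_c} = 1.51 + 4.18 + 28.4 = 34.09 kΩ.
V = V_DC · R/ΣR = 25.5 × 0.8635 = 22.02 V.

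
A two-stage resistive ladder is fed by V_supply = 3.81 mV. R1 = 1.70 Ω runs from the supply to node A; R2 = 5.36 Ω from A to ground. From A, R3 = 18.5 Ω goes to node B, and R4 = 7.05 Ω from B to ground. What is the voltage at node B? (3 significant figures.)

V_B ≈ 0.760 mV

Looking into the second stage from A: R3 + R4 = 25.55 Ω appears in parallel with R2.
R2 ‖ (R3+R4) = 4.431 Ω.
V_A = 3.81 × 4.431/(1.70 + 4.431) = 2.753 mV.
V_B = V_A × 0.2759 = 0.7598 mV.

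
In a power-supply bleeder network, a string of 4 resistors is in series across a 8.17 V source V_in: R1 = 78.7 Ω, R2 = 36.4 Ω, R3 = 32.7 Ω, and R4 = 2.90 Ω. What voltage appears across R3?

V ≈ 1.77 V

Series total: ΣR = 78.7 + 36.4 + 32.7 + 2.90 = 150.7 Ω.
V = V_in · R/ΣR = 8.17 × 0.2170 = 1.773 V.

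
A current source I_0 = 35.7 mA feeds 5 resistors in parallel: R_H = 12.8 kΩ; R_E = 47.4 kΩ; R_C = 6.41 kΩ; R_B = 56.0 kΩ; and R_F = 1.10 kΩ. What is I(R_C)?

Conductances: ΣG = 1/12.8 + 1/47.4 + 1/6.41 + 1/56.0 + 1/1.10 = 1.182 (1/kΩ).
Current divider: I(R_C) = I_0 · G_k/ΣG = 35.7 × (0.1560/1.182) = 35.7 × 0.1320 = 4.711 mA.

I ≈ 4.71 mA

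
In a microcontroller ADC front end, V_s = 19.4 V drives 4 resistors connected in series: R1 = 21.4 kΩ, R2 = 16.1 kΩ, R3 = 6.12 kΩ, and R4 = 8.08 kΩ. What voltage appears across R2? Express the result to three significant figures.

Total series resistance ΣR = 21.4 + 16.1 + 6.12 + 8.08 = 51.70 kΩ.
Voltage divider: V = V_s · (16.10 / 51.70) = 19.4 × 0.3114 = 6.041 V.

V ≈ 6.04 V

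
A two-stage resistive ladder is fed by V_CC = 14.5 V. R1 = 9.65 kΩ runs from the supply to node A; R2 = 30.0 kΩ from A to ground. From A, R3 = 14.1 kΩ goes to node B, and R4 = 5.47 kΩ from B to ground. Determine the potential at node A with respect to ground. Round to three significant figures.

V_A ≈ 7.99 V

Node A sees R2 in parallel with the series input of stage 2, R3 + R4 = 19.57 kΩ.
R2 ‖ (R3+R4) = 11.84 kΩ.
First divider: V_A = V_CC · 11.84/(9.65 + 11.84) = 7.990 V.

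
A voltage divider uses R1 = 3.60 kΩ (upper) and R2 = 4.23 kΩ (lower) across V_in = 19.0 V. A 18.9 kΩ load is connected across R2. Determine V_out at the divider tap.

First combine the lower leg with the load: R2 ‖ R_L = 3.456 kΩ.
Then V_out = V_in · R2'/(R1 + R2') = 19.0 × 3.456/7.056 = 9.307 V.

V_out ≈ 9.31 V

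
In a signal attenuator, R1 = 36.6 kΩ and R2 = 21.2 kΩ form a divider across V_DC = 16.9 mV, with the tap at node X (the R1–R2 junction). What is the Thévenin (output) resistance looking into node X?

R_th ≈ 13.4 kΩ

Looking into X with the source shorted: R_th = R1·R2/(R1+R2) = 36.60 × 21.2/57.80 = 13.42 kΩ.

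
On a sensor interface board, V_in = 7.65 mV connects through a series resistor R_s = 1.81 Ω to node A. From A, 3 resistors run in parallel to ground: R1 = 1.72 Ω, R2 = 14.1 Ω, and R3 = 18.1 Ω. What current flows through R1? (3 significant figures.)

Combine the parallel branches: R_p = (1/1.72 + 1/14.1 + 1/18.1)⁻¹ = 1.413 Ω.
V_A by voltage divider: V_A = 7.65 × 1.413/(1.81 + 1.413) = 3.354 mV.
Branch current I = V_A/R1 = 3.354/1.72 = 1.950 mA.
(Check via current divider: I_total = 2.373 mA; share G_k/ΣG = 0.8217 → same result.)

I ≈ 1.95 mA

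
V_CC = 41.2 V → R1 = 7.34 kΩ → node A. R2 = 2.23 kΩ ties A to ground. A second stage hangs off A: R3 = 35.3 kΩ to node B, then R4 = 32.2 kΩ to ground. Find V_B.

V_B ≈ 4.47 V

Looking into the second stage from A: R3 + R4 = 67.50 kΩ appears in parallel with R2.
R2 ‖ (R3+R4) = 2.159 kΩ.
First divider: V_A = V_CC · 2.159/(7.34 + 2.159) = 9.363 V.
Stage 2 is unloaded, so V_B = V_A · R4/(R3+R4) = 9.363 × 32.2/67.50 = 4.467 V.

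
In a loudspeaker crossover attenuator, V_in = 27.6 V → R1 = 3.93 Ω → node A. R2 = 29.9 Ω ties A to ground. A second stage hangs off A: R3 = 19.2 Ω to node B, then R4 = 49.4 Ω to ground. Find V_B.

V_B ≈ 16.7 V

Node A sees R2 in parallel with the series input of stage 2, R3 + R4 = 68.60 Ω.
Effective lower resistance at A: R2 ‖ 68.60 = 20.82 Ω.
So V_A = 27.6 × 0.8412 = 23.22 V.
V_B = V_A × 0.7201 = 16.72 V.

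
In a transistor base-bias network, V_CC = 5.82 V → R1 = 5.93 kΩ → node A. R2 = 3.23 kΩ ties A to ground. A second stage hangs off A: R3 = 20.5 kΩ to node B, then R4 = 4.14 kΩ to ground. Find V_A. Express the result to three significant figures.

The second stage (R3 + R4 = 24.64 kΩ) loads node A in parallel with R2.
Effective lower resistance at A: R2 ‖ 24.64 = 2.856 kΩ.
First divider: V_A = V_CC · 2.856/(5.93 + 2.856) = 1.892 V.

V_A ≈ 1.89 V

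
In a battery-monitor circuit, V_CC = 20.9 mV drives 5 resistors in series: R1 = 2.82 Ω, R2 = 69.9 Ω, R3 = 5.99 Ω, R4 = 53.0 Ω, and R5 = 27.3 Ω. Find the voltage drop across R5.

ΣR = 2.82 + 69.9 + 5.99 + 53.0 + 27.3 = 159.0 Ω.
By the voltage-divider rule, V = 20.9 × 27.30/159.0 = 3.588 mV.

V ≈ 3.59 mV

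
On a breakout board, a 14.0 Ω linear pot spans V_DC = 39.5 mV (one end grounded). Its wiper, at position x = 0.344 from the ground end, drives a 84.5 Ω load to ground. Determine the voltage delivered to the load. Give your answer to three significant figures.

The pot divides into 9.184 Ω above the wiper and 4.816 Ω below.
R_L loads the lower segment: effective lower R = 4.556 Ω.
V_out = 39.5 × 4.556/(9.184 + 4.556) = 13.10 mV.

V_out ≈ 13.1 mV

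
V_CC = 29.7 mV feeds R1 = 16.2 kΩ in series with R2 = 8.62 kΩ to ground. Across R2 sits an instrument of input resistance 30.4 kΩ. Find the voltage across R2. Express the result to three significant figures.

V_out ≈ 8.70 mV

The load sits in parallel with R2, giving an effective lower resistance R2' = R2·R_L/(R2+R_L) = 6.716 kΩ.
Voltage divider with the loaded lower leg: V_out = 29.7 × 6.716/(16.2 + 6.716) = 29.7 × 0.2931 = 8.704 mV.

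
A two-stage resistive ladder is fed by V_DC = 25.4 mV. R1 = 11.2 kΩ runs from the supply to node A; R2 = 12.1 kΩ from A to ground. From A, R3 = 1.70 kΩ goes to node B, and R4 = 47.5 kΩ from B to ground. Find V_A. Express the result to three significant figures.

Node A sees R2 in parallel with the series input of stage 2, R3 + R4 = 49.20 kΩ.
Effective lower resistance at A: R2 ‖ 49.20 = 9.712 kΩ.
So V_A = 25.4 × 0.4644 = 11.80 mV.

V_A ≈ 11.8 mV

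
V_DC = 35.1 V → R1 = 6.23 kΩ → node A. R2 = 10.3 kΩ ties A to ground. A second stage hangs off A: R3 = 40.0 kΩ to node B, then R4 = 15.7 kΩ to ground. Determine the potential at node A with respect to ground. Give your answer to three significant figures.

Looking into the second stage from A: R3 + R4 = 55.70 kΩ appears in parallel with R2.
R2 ‖ (R3+R4) = 8.693 kΩ.
First divider: V_A = V_DC · 8.693/(6.23 + 8.693) = 20.45 V.

V_A ≈ 20.4 V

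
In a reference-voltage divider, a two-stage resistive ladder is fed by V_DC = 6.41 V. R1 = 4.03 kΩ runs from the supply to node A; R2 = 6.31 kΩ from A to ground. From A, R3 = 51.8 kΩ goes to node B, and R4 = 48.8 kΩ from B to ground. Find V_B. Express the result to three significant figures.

Looking into the second stage from A: R3 + R4 = 100.6 kΩ appears in parallel with R2.
Effective lower resistance at A: R2 ‖ 100.6 = 5.938 kΩ.
So V_A = 6.41 × 0.5957 = 3.818 V.
Stage 2 is unloaded, so V_B = V_A · R4/(R3+R4) = 3.818 × 48.8/100.6 = 1.852 V.

V_B ≈ 1.85 V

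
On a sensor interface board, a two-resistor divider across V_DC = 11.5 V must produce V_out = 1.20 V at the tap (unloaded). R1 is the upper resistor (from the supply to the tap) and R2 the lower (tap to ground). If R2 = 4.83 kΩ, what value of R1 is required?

V_out/V_DC = R2/(R1+R2) = 0.1043.
So R1 = R2 · (V_DC/V_out − 1) = 4.83 × (11.5/1.20 − 1) = 4.83 × 8.583 = 41.46 kΩ.

R1 ≈ 41.5 kΩ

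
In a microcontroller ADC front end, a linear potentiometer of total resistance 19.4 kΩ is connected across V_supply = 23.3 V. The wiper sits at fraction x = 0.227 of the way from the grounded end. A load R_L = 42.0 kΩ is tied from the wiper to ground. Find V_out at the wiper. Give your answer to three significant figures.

Split the track: R_lower = x·R_p = 4.404 kΩ, R_upper = (1−x)·R_p = 15.00 kΩ.
(x·R_p) ‖ R_L = 3.986 kΩ.
Loaded-divider output: V_out = 23.3 × 0.2100 = 4.893 V.

V_out ≈ 4.89 V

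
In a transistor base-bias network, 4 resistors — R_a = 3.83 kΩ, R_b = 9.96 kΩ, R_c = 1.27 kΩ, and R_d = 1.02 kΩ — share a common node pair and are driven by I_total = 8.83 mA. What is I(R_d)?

I ≈ 4.07 mA

ΣG = 1/3.83 + 1/9.96 + 1/1.27 + 1/1.02 = 2.129.
Current divider: I(R_d) = I_total · G_k/ΣG = 8.83 × (0.9804/2.129) = 8.83 × 0.4604 = 4.066 mA.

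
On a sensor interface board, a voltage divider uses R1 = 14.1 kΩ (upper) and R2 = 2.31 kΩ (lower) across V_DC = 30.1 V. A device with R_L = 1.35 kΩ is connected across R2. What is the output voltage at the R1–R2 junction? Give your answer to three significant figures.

V_out ≈ 1.72 V

First combine the lower leg with the load: R2 ‖ R_L = 0.8520 kΩ.
Voltage divider with the loaded lower leg: V_out = 30.1 × 0.8520/(14.1 + 0.8520) = 30.1 × 0.05699 = 1.715 V.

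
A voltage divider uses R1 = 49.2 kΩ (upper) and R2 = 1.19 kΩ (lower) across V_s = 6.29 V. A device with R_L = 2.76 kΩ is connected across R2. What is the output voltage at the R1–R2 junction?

R2 ‖ R_L = (1.19 × 2.76)/(1.19 + 2.76) = 0.8315 kΩ.
Then V_out = V_s · R2'/(R1 + R2') = 6.29 × 0.8315/50.03 = 0.1045 V.

V_out ≈ 0.105 V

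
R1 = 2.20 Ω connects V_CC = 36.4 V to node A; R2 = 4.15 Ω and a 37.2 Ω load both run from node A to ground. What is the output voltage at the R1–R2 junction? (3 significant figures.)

First combine the lower leg with the load: R2 ‖ R_L = 3.733 Ω.
Now apply the divider: V_out = 36.4 × 0.6292 = 22.90 V.
(Unloaded it would be 23.8 V; the load pulls it down.)

V_out ≈ 22.9 V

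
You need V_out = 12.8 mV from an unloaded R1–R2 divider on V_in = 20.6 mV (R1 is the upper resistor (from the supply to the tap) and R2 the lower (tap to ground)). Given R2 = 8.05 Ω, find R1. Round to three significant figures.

R1 ≈ 4.91 Ω

V_out/V_in = R2/(R1+R2) = 0.6214.
Rearranging, R1 = R2·(1−k)/k = 8.05 × 0.6094 = 4.905 Ω.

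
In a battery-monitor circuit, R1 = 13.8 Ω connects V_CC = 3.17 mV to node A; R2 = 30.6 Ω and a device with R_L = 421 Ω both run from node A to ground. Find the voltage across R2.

V_out ≈ 2.14 mV

First combine the lower leg with the load: R2 ‖ R_L = 28.53 Ω.
Now apply the divider: V_out = 3.17 × 0.6740 = 2.136 mV.
(Unloaded it would be 2.18 mV; the load pulls it down.)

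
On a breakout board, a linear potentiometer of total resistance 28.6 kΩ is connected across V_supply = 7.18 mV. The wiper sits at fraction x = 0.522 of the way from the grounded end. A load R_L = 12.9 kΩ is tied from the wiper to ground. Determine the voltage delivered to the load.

Lower segment x·R_p = 14.93 kΩ; upper segment (1−x)·R_p = 13.67 kΩ.
(x·R_p) ‖ R_L = 6.920 kΩ.
Loaded-divider output: V_out = 7.18 × 0.3361 = 2.413 mV.
(Unloaded: V_out = x·V_supply = 3.75 mV.)

V_out ≈ 2.41 mV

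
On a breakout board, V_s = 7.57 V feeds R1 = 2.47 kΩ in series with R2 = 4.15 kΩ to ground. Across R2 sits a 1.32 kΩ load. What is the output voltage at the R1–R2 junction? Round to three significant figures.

R2 ‖ R_L = (4.15 × 1.32)/(4.15 + 1.32) = 1.001 kΩ.
Voltage divider with the loaded lower leg: V_out = 7.57 × 1.001/(2.47 + 1.001) = 7.57 × 0.2885 = 2.184 V.
(Unloaded it would be 4.75 V; the load pulls it down.)

V_out ≈ 2.18 V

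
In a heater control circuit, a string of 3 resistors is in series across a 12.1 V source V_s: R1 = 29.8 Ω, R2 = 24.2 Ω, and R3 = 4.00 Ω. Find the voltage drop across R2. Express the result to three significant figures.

V ≈ 5.05 V

Series total: ΣR = 29.8 + 24.2 + 4.00 = 58.00 Ω.
Voltage divider: V = V_s · (24.20 / 58.00) = 12.1 × 0.4172 = 5.049 V.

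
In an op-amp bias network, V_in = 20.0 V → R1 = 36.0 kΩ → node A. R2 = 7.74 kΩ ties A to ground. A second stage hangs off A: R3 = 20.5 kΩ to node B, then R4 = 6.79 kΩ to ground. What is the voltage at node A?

V_A ≈ 2.87 V

Node A sees R2 in parallel with the series input of stage 2, R3 + R4 = 27.29 kΩ.
Effective lower resistance at A: R2 ‖ 27.29 = 6.030 kΩ.
First divider: V_A = V_in · 6.030/(36.0 + 6.030) = 2.869 V.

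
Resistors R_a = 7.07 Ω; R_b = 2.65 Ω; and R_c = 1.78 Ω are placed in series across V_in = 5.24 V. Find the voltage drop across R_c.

Total series resistance ΣR = 7.07 + 2.65 + 1.78 = 11.50 Ω.
By the voltage-divider rule, V = 5.24 × 1.780/11.50 = 0.8111 V.

V ≈ 0.811 V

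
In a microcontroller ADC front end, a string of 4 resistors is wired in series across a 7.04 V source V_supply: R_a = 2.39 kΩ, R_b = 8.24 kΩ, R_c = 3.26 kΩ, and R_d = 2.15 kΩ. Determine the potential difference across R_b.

ΣR = 2.39 + 8.24 + 3.26 + 2.15 = 16.04 kΩ.
Voltage divider: V = V_supply · (8.240 / 16.04) = 7.04 × 0.5137 = 3.617 V.

V ≈ 3.62 V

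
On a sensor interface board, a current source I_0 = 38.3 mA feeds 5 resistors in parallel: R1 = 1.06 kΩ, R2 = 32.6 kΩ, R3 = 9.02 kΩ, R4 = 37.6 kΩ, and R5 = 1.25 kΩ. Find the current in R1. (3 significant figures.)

I ≈ 18.9 mA

ΣG = 1/1.06 + 1/32.6 + 1/9.02 + 1/37.6 + 1/1.25 = 1.912.
Current divider: I(R1) = I_0 · G_k/ΣG = 38.3 × (0.9434/1.912) = 38.3 × 0.4935 = 18.90 mA.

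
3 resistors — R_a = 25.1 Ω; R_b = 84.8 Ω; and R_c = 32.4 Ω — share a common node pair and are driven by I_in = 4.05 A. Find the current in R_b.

ΣG = 1/25.1 + 1/84.8 + 1/32.4 = 0.08250.
R_b takes the fraction G_k/ΣG = 0.01179/0.08250 = 0.1429, so I = 4.05 × 0.1429 = 0.5789 A.

I ≈ 0.579 A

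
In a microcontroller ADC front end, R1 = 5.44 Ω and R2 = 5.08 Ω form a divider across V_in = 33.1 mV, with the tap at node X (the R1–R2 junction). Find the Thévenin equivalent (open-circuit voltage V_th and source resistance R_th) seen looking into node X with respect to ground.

With X open, the divider is unloaded: V_th = 33.1 × 5.08/10.52 = 15.98 mV.
With V_in suppressed (replaced by a short), R_th = R1 ‖ R2 = (5.440 × 5.08)/(5.440 + 5.08) = 2.627 Ω.

V_th ≈ 16.0 mV, R_th ≈ 2.63 Ω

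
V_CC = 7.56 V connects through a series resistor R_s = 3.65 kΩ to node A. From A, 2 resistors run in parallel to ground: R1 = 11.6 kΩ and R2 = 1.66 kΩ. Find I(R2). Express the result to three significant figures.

I ≈ 1.30 mA

Parallel bank: R_p = 1/(1/11.6 + 1/1.66) = 1.452 kΩ.
Node voltage V_A = V_CC · R_p/(R_s + R_p) = 7.56 × 0.2846 = 2.152 V.
Branch current I = V_A/R2 = 2.152/1.66 = 1.296 mA.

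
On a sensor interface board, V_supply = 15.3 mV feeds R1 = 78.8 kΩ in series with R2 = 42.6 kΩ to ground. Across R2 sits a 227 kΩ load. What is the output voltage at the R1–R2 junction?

R2 ‖ R_L = (42.6 × 227)/(42.6 + 227) = 35.87 kΩ.
Voltage divider with the loaded lower leg: V_out = 15.3 × 35.87/(78.8 + 35.87) = 15.3 × 0.3128 = 4.786 mV.
(Unloaded it would be 5.37 mV; the load pulls it down.)

V_out ≈ 4.79 mV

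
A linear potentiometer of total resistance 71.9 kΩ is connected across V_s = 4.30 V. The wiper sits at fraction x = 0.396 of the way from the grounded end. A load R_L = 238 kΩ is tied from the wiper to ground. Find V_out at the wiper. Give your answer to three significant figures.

Split the track: R_lower = x·R_p = 28.47 kΩ, R_upper = (1−x)·R_p = 43.43 kΩ.
(x·R_p) ‖ R_L = 25.43 kΩ.
Then V_out = V_s · 25.43/(43.43 + 25.43) = 1.588 V.

V_out ≈ 1.59 V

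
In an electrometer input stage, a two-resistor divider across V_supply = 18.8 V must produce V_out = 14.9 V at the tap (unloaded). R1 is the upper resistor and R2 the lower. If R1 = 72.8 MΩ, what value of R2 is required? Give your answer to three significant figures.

Required fraction k = V_out/V_supply = 0.7926.
So R2 = R1 · V_out/(V_supply − V_out) = 72.8 × 14.9/(18.8 − 14.9) = 72.8 × 3.821 = 278.1 MΩ.

R2 ≈ 278 MΩ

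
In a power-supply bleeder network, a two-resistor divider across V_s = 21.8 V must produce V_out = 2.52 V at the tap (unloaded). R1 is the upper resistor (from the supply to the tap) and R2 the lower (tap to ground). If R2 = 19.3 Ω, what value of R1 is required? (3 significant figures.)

The divider ratio is R2/(R1+R2) = 2.52/21.8 = 0.1156.
R1 = R2·(1/k − 1) = 19.3 × 7.651 = 147.7 Ω.

R1 ≈ 148 Ω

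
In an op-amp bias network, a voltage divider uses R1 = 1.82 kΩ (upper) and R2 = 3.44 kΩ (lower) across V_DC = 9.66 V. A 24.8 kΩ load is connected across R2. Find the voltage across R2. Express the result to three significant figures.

The load sits in parallel with R2, giving an effective lower resistance R2' = R2·R_L/(R2+R_L) = 3.021 kΩ.
Now apply the divider: V_out = 9.66 × 0.6240 = 6.028 V.

V_out ≈ 6.03 V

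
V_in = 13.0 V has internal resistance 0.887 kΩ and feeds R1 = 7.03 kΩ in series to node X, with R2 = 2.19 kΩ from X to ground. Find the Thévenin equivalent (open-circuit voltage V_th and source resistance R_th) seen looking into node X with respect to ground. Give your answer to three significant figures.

V_th ≈ 2.82 V, R_th ≈ 1.72 kΩ

R1' = 0.887 + 7.03 = 7.917 kΩ (source resistance + R1).
V_th is the unloaded tap voltage: V_in · R2/(R1'+R2) = 13.0 × 0.2167 = 2.817 V.
Looking into X with the source shorted: R_th = R1'·R2/(R1'+R2) = 7.917 × 2.19/10.11 = 1.715 kΩ.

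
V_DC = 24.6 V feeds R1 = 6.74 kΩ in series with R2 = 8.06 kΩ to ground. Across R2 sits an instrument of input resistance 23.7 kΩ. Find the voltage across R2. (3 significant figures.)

R2 ‖ R_L = (8.06 × 23.7)/(8.06 + 23.7) = 6.015 kΩ.
Voltage divider with the loaded lower leg: V_out = 24.6 × 6.015/(6.74 + 6.015) = 24.6 × 0.4716 = 11.60 V.
(Unloaded it would be 13.4 V; the load pulls it down.)

V_out ≈ 11.6 V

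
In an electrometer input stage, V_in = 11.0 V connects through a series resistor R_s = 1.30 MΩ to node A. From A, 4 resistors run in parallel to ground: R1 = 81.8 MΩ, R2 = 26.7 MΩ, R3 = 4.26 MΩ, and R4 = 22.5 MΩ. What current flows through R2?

I ≈ 0.289 µA

Equivalent of the parallel group: R_p = 3.041 MΩ.
V_A = 11.0 × 3.041/4.341 = 7.706 V.
I(R2) = V_A / R2 = 7.706/26.7 = 0.2886 µA.
(Check via current divider: I_total = 2.534 µA; share G_k/ΣG = 0.1139 → same result.)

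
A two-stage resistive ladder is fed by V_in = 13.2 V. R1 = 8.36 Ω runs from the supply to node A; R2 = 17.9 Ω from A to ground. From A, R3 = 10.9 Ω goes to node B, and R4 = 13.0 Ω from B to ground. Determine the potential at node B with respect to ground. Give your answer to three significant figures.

Node A sees R2 in parallel with the series input of stage 2, R3 + R4 = 23.90 Ω.
R2 ‖ (R3+R4) = 10.23 Ω.
First divider: V_A = V_in · 10.23/(8.36 + 10.23) = 7.265 V.
Stage 2 is unloaded, so V_B = V_A · R4/(R3+R4) = 7.265 × 13.0/23.90 = 3.952 V.

V_B ≈ 3.95 V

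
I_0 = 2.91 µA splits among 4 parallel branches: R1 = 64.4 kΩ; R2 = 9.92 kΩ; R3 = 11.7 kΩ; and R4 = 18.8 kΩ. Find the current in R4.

I ≈ 0.607 µA

ΣG = 1/64.4 + 1/9.92 + 1/11.7 + 1/18.8 = 0.2550.
Current divider: I(R4) = I_0 · G_k/ΣG = 2.91 × (0.05319/0.2550) = 2.91 × 0.2086 = 0.6070 µA.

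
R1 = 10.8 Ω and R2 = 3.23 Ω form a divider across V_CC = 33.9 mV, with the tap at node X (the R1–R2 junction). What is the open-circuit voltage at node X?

V_th ≈ 7.80 mV

With X open, the divider is unloaded: V_th = 33.9 × 3.23/14.03 = 7.804 mV.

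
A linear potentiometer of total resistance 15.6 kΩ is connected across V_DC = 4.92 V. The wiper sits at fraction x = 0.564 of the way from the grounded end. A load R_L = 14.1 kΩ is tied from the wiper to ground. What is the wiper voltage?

The pot divides into 6.802 kΩ above the wiper and 8.798 kΩ below.
(x·R_p) ‖ R_L = 5.418 kΩ.
Then V_out = V_DC · 5.418/(6.802 + 5.418) = 2.181 V.
(Unloaded: V_out = x·V_DC = 2.77 V.)

V_out ≈ 2.18 V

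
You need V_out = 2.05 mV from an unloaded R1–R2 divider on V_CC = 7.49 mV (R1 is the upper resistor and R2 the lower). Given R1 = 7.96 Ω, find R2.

R2 ≈ 3.00 Ω

Required fraction k = V_out/V_CC = 0.2737.
So R2 = R1 · V_out/(V_CC − V_out) = 7.96 × 2.05/(7.49 − 2.05) = 7.96 × 0.3768 = 3.000 Ω.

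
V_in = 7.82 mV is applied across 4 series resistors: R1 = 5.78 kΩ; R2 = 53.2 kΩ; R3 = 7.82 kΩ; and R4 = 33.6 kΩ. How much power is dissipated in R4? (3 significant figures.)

Series current I = V_in/ΣR = 7.82/100.4 = 0.07789 µA.
P = I²R = 0.006067 × 33.6 = 0.2038 nW.

P ≈ 0.204 nW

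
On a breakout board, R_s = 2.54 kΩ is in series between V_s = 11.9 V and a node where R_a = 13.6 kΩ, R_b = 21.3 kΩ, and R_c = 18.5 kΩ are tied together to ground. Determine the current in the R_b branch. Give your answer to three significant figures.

I ≈ 0.387 mA

Combine the parallel branches: R_p = (1/13.6 + 1/21.3 + 1/18.5)⁻¹ = 5.730 kΩ.
V_A = 11.9 × 5.730/8.270 = 8.245 V.
Branch current I = V_A/R_b = 8.245/21.3 = 0.3871 mA.
(Check via current divider: I_total = 1.439 mA; share G_k/ΣG = 0.2690 → same result.)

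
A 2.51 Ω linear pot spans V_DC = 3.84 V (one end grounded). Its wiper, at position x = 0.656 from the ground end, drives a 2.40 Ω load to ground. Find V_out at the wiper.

Lower segment x·R_p = 1.647 Ω; upper segment (1−x)·R_p = 0.8634 Ω.
Lower segment in parallel with the load: 1.647 ‖ 2.40 = 0.9766 Ω.
Then V_out = V_DC · 0.9766/(0.8634 + 0.9766) = 2.038 V.

V_out ≈ 2.04 V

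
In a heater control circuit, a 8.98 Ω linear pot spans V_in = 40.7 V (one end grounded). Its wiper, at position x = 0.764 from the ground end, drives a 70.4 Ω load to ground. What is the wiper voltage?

Lower segment x·R_p = 6.861 Ω; upper segment (1−x)·R_p = 2.119 Ω.
Lower segment in parallel with the load: 6.861 ‖ 70.4 = 6.251 Ω.
Loaded-divider output: V_out = 40.7 × 0.7468 = 30.40 V.

V_out ≈ 30.4 V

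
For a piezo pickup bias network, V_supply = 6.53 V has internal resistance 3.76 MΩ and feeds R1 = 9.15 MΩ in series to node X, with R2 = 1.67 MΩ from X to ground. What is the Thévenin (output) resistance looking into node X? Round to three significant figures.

R_th ≈ 1.48 MΩ

R1' = 3.76 + 9.15 = 12.91 MΩ (source resistance + R1).
Looking into X with the source shorted: R_th = R1'·R2/(R1'+R2) = 12.91 × 1.67/14.58 = 1.479 MΩ.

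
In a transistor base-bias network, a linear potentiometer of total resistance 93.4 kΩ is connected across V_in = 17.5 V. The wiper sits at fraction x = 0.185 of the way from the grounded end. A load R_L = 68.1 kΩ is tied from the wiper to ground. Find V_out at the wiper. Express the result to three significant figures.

V_out ≈ 2.68 V

The pot divides into 76.12 kΩ above the wiper and 17.28 kΩ below.
Lower segment in parallel with the load: 17.28 ‖ 68.1 = 13.78 kΩ.
Loaded-divider output: V_out = 17.5 × 0.1533 = 2.683 V.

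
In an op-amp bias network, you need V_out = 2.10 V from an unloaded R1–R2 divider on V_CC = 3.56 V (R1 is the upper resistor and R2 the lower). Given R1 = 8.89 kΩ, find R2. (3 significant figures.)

V_out/V_CC = R2/(R1+R2) = 0.5899.
R2 = R1 · 0.5899/(1 − 0.5899) = 12.79 kΩ.

R2 ≈ 12.8 kΩ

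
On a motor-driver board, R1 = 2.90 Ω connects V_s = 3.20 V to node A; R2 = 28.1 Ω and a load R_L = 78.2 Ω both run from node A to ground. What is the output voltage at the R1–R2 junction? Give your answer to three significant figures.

First combine the lower leg with the load: R2 ‖ R_L = 20.67 Ω.
Now apply the divider: V_out = 3.20 × 0.8770 = 2.806 V.
(Unloaded it would be 2.90 V; the load pulls it down.)

V_out ≈ 2.81 V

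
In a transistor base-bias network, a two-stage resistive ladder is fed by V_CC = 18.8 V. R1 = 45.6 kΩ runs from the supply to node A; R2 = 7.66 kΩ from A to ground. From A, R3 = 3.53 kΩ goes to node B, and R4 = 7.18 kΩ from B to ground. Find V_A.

V_A ≈ 1.68 V

The second stage (R3 + R4 = 10.71 kΩ) loads node A in parallel with R2.
R2 ‖ (R3+R4) = 4.466 kΩ.
So V_A = 18.8 × 0.08920 = 1.677 V.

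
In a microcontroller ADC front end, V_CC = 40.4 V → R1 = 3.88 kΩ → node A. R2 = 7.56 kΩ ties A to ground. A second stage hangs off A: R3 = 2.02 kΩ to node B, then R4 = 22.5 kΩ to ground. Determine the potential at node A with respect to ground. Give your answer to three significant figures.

Node A sees R2 in parallel with the series input of stage 2, R3 + R4 = 24.52 kΩ.
R2 ‖ (R3+R4) = 5.778 kΩ.
V_A = 40.4 × 5.778/(3.88 + 5.778) = 24.17 V.

V_A ≈ 24.2 V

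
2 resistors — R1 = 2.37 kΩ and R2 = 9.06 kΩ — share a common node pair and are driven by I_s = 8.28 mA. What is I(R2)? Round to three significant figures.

For two parallel branches, I_k = I_s · (other R)/(sum of R).
I(R2) = 8.28 × 2.37/(2.37 + 9.06) = 8.28 × 0.2073 = 1.717 mA.

I ≈ 1.72 mA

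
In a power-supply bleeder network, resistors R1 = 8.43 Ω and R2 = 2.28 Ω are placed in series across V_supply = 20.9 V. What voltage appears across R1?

ΣR = 8.43 + 2.28 = 10.71 Ω.
By the voltage-divider rule, V = 20.9 × 8.430/10.71 = 16.45 V.

V ≈ 16.5 V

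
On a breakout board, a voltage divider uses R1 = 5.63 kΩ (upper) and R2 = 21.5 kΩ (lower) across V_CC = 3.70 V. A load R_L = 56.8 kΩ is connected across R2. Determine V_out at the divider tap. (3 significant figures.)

The load sits in parallel with R2, giving an effective lower resistance R2' = R2·R_L/(R2+R_L) = 15.60 kΩ.
Now apply the divider: V_out = 3.70 × 0.7348 = 2.719 V.
(Unloaded it would be 2.93 V; the load pulls it down.)

V_out ≈ 2.72 V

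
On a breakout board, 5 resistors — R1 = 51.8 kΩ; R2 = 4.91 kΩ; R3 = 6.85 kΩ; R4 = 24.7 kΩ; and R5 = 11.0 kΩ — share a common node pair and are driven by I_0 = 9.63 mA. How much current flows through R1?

Total conductance ΣG = 1/51.8 + 1/4.91 + 1/6.85 + 1/24.7 + 1/11.0 = 0.5004 (units of 1/kΩ).
R1 takes the fraction G_k/ΣG = 0.01931/0.5004 = 0.03858, so I = 9.63 × 0.03858 = 0.3716 mA.

I ≈ 0.372 mA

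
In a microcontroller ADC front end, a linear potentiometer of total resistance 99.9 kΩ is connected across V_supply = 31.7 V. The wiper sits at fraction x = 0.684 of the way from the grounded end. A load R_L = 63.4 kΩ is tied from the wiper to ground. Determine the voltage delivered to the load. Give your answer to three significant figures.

V_out ≈ 16.2 V

The pot divides into 31.57 kΩ above the wiper and 68.33 kΩ below.
Lower segment in parallel with the load: 68.33 ‖ 63.4 = 32.89 kΩ.
Then V_out = V_supply · 32.89/(31.57 + 32.89) = 16.17 V.
(Unloaded: V_out = x·V_supply = 21.7 V.)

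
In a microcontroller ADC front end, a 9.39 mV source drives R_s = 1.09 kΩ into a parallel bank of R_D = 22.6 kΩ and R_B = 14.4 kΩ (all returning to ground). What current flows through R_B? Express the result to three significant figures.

Parallel bank: R_p = 1/(1/22.6 + 1/14.4) = 8.796 kΩ.
V_A = 9.39 × 8.796/9.886 = 8.355 mV.
I(R_B) = V_A / R_B = 8.355/14.4 = 0.5802 µA.
(Equivalently: I_total = 0.9499 µA, then current-divider fraction G_k/ΣG = 0.6108.)

I ≈ 0.580 µA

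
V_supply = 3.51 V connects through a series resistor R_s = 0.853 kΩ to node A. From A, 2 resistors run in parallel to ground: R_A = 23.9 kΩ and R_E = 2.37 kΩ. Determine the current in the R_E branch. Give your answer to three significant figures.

I ≈ 1.06 mA

Parallel bank: R_p = 1/(1/23.9 + 1/2.37) = 2.156 kΩ.
V_A by voltage divider: V_A = 3.51 × 2.156/(0.853 + 2.156) = 2.515 V.
Branch current I = V_A/R_E = 2.515/2.37 = 1.061 mA.
(Equivalently: I_total = 1.166 mA, then current-divider fraction G_k/ΣG = 0.9098.)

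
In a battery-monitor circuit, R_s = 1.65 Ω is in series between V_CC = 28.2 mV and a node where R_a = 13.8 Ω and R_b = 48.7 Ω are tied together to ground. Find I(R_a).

I ≈ 1.77 mA

Equivalent of the parallel group: R_p = 10.75 Ω.
V_A by voltage divider: V_A = 28.2 × 10.75/(1.65 + 10.75) = 24.45 mV.
Branch current I = V_A/R_a = 24.45/13.8 = 1.772 mA.
(Equivalently: I_total = 2.274 mA, then current-divider fraction G_k/ΣG = 0.7792.)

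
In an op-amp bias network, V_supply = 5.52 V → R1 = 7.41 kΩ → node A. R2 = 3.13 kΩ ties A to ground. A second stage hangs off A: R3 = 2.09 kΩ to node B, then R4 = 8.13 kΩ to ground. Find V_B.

The second stage (R3 + R4 = 10.22 kΩ) loads node A in parallel with R2.
Effective lower resistance at A: R2 ‖ 10.22 = 2.396 kΩ.
V_A = 5.52 × 2.396/(7.41 + 2.396) = 1.349 V.
V_B = V_A × 0.7955 = 1.073 V.

V_B ≈ 1.07 V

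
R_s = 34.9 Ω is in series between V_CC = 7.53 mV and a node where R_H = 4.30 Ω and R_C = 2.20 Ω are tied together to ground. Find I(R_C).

Parallel bank: R_p = 1/(1/4.30 + 1/2.20) = 1.455 Ω.
Node voltage V_A = V_CC · R_p/(R_s + R_p) = 7.53 × 0.04003 = 0.3014 mV.
I(R_C) = V_A / R_C = 0.3014/2.20 = 0.1370 mA.
(Equivalently: I_total = 0.2071 mA, then current-divider fraction G_k/ΣG = 0.6615.)

I ≈ 0.137 mA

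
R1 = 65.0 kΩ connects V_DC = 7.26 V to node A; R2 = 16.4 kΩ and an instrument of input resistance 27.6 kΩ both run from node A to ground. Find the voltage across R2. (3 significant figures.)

The load sits in parallel with R2, giving an effective lower resistance R2' = R2·R_L/(R2+R_L) = 10.29 kΩ.
Then V_out = V_DC · R2'/(R1 + R2') = 7.26 × 10.29/75.29 = 0.9920 V.

V_out ≈ 0.992 V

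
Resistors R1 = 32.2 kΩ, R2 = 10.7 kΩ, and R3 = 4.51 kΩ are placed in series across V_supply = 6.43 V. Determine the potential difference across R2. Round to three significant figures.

ΣR = 32.2 + 10.7 + 4.51 = 47.41 kΩ.
By the voltage-divider rule, V = 6.43 × 10.70/47.41 = 1.451 V.

V ≈ 1.45 V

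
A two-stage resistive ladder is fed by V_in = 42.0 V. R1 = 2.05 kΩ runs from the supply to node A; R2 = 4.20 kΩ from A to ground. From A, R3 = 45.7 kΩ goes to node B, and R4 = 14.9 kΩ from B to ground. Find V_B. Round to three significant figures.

Node A sees R2 in parallel with the series input of stage 2, R3 + R4 = 60.60 kΩ.
R2 ‖ (R3+R4) = 3.928 kΩ.
V_A = 42.0 × 3.928/(2.05 + 3.928) = 27.60 V.
V_B = V_A × 0.2459 = 6.785 V.

V_B ≈ 6.79 V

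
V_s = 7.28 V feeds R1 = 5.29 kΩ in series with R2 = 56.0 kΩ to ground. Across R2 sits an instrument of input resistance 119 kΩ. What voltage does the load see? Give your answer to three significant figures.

First combine the lower leg with the load: R2 ‖ R_L = 38.08 kΩ.
Voltage divider with the loaded lower leg: V_out = 7.28 × 38.08/(5.29 + 38.08) = 7.28 × 0.8780 = 6.392 V.

V_out ≈ 6.39 V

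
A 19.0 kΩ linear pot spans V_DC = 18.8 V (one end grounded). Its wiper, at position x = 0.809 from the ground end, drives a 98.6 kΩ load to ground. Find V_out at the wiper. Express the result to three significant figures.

Lower segment x·R_p = 15.37 kΩ; upper segment (1−x)·R_p = 3.629 kΩ.
Lower segment in parallel with the load: 15.37 ‖ 98.6 = 13.30 kΩ.
V_out = 18.8 × 13.30/(3.629 + 13.30) = 14.77 V.

V_out ≈ 14.8 V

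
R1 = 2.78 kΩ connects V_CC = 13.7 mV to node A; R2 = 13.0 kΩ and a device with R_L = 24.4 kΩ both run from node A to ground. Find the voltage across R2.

V_out ≈ 10.3 mV

The load sits in parallel with R2, giving an effective lower resistance R2' = R2·R_L/(R2+R_L) = 8.481 kΩ.
Now apply the divider: V_out = 13.7 × 0.7531 = 10.32 mV.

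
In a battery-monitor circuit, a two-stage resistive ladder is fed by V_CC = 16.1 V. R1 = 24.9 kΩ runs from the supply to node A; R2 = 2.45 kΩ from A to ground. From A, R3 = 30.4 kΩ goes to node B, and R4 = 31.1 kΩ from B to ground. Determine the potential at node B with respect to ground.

V_B ≈ 0.704 V

The second stage (R3 + R4 = 61.50 kΩ) loads node A in parallel with R2.
R2 ‖ (R3+R4) = 2.356 kΩ.
So V_A = 16.1 × 0.08644 = 1.392 V.
V_B = V_A × 0.5057 = 0.7038 V.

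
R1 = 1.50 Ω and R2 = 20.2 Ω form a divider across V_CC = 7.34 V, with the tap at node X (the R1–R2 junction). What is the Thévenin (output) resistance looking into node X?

R_th ≈ 1.40 Ω

Looking into X with the source shorted: R_th = R1·R2/(R1+R2) = 1.500 × 20.2/21.70 = 1.396 Ω.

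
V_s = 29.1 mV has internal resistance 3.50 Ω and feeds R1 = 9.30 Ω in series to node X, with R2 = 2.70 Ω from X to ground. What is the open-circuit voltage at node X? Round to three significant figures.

R1' = 3.50 + 9.30 = 12.80 Ω (source resistance + R1).
V_th is the unloaded tap voltage: V_s · R2/(R1'+R2) = 29.1 × 0.1742 = 5.069 mV.

V_th ≈ 5.07 mV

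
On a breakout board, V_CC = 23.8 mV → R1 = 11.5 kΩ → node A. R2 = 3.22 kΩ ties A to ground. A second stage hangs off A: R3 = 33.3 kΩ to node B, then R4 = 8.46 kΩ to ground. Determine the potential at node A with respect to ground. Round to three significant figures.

The second stage (R3 + R4 = 41.76 kΩ) loads node A in parallel with R2.
R2 ‖ (R3+R4) = 2.989 kΩ.
V_A = 23.8 × 2.989/(11.5 + 2.989) = 4.910 mV.

V_A ≈ 4.91 mV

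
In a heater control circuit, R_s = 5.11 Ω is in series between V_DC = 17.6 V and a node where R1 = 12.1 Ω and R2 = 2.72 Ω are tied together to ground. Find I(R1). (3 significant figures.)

I ≈ 0.441 A

Equivalent of the parallel group: R_p = 2.221 Ω.
V_A by voltage divider: V_A = 17.6 × 2.221/(5.11 + 2.221) = 5.332 V.
I(R1) = V_A / R1 = 5.332/12.1 = 0.4406 A.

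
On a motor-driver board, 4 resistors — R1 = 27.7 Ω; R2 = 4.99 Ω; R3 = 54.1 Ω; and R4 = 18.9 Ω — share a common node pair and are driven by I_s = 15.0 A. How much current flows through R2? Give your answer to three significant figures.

ΣG = 1/27.7 + 1/4.99 + 1/54.1 + 1/18.9 = 0.3079.
By the current-divider rule, I = I_s · G_k/ΣG = 15.0 × 0.6509 = 9.763 A.

I ≈ 9.76 A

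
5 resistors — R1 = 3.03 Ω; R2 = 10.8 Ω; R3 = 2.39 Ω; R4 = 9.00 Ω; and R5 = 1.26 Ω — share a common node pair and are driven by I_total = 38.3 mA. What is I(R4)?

I ≈ 2.44 mA

ΣG = 1/3.03 + 1/10.8 + 1/2.39 + 1/9.00 + 1/1.26 = 1.746.
R4 takes the fraction G_k/ΣG = 0.1111/1.746 = 0.06364, so I = 38.3 × 0.06364 = 2.438 mA.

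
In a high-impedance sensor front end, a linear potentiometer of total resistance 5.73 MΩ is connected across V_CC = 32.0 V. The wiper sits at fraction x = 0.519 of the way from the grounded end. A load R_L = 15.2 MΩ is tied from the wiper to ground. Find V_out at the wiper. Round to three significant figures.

Lower segment x·R_p = 2.974 MΩ; upper segment (1−x)·R_p = 2.756 MΩ.
Lower segment in parallel with the load: 2.974 ‖ 15.2 = 2.487 MΩ.
V_out = 32.0 × 2.487/(2.756 + 2.487) = 15.18 V.
(Unloaded: V_out = x·V_CC = 16.6 V.)

V_out ≈ 15.2 V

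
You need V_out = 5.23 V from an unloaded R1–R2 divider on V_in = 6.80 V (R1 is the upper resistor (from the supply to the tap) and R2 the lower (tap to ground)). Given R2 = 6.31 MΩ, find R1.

R1 ≈ 1.89 MΩ

The divider ratio is R2/(R1+R2) = 5.23/6.80 = 0.7691.
So R1 = R2 · (V_in/V_out − 1) = 6.31 × (6.80/5.23 − 1) = 6.31 × 0.3002 = 1.894 MΩ.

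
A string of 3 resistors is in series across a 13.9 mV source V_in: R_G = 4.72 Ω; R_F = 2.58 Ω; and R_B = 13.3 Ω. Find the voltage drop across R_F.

V ≈ 1.74 mV

ΣR = 4.72 + 2.58 + 13.3 = 20.60 Ω.
V = V_in · R/ΣR = 13.9 × 0.1252 = 1.741 mV.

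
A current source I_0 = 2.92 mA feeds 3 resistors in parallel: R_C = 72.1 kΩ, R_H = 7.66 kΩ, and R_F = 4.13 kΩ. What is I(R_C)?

Total conductance ΣG = 1/72.1 + 1/7.66 + 1/4.13 = 0.3865 (units of 1/kΩ).
By the current-divider rule, I = I_0 · G_k/ΣG = 2.92 × 0.03588 = 0.1048 mA.

I ≈ 0.105 mA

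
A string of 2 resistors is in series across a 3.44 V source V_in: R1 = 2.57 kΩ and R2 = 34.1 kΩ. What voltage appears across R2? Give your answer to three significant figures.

V ≈ 3.20 V

Series total: ΣR = 2.57 + 34.1 = 36.67 kΩ.
V = V_in · R/ΣR = 3.44 × 0.9299 = 3.199 V.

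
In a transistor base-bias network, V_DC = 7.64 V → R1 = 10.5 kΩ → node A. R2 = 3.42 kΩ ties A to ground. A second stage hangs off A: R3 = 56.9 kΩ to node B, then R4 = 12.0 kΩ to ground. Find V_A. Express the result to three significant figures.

Looking into the second stage from A: R3 + R4 = 68.90 kΩ appears in parallel with R2.
R2 ‖ (R3+R4) = 3.258 kΩ.
So V_A = 7.64 × 0.2368 = 1.809 V.

V_A ≈ 1.81 V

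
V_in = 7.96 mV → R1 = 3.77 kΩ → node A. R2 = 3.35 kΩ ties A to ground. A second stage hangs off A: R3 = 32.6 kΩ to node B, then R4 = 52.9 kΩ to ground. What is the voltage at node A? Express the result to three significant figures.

V_A ≈ 3.67 mV

Node A sees R2 in parallel with the series input of stage 2, R3 + R4 = 85.50 kΩ.
R2 ‖ (R3+R4) = 3.224 kΩ.
V_A = 7.96 × 3.224/(3.77 + 3.224) = 3.669 mV.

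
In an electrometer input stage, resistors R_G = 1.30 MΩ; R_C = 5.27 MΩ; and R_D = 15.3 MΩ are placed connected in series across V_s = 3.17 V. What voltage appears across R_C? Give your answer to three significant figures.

ΣR = 1.30 + 5.27 + 15.3 = 21.87 MΩ.
V = V_s · R/ΣR = 3.17 × 0.2410 = 0.7639 V.

V ≈ 0.764 V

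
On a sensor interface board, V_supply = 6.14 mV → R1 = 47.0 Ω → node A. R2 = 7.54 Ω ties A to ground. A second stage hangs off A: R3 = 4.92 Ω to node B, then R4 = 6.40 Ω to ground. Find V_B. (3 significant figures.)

V_B ≈ 0.305 mV

Node A sees R2 in parallel with the series input of stage 2, R3 + R4 = 11.32 Ω.
R2 ‖ (R3+R4) = 4.526 Ω.
First divider: V_A = V_supply · 4.526/(47.0 + 4.526) = 0.5393 mV.
Then the unloaded second divider: V_B = V_A × R4/(R3+R4) = 0.5393 × 0.5654 = 0.3049 mV.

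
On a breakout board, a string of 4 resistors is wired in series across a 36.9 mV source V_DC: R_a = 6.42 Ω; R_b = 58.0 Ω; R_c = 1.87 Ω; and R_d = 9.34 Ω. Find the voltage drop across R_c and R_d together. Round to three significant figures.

V ≈ 5.47 mV

Series total: ΣR = 6.42 + 58.0 + 1.87 + 9.34 = 75.63 Ω.
R_{R_c..R_d} = 1.87 + 9.34 = 11.21 Ω.
V = V_DC · R/ΣR = 36.9 × 0.1482 = 5.469 mV.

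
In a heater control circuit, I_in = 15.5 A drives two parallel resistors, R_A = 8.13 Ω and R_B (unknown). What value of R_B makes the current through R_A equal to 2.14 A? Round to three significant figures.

R_B ≈ 1.30 Ω

The fraction through R_A equals R_B/(R_A+R_B).
With f = 0.1381, R_B = R_A · f/(1−f) = 8.13 × 0.1602 = 1.302 Ω.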